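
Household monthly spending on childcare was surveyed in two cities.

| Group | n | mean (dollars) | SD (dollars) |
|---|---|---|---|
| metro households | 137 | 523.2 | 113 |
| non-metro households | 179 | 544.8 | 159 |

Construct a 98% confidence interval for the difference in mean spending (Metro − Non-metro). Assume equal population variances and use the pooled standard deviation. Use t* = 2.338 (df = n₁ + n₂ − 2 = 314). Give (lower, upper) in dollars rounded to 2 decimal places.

(-59.00, 15.80)

s_p = √[((n₁−1)s₁² + (n₂−1)s₂²)/(n₁+n₂−2)] = √[(136·113² + 178·159²)/314] = 140.9319.
SE = 140.9319·√(1/137 + 1/179) = 15.9980.
With t* = 2.338, margin = 2.338 × 15.9980 = 37.4033.
x̄₁ − x̄₂ = 523.2 − 544.8 = -21.6000; interval -21.6000 ± 37.4033 = (-59.00, 15.80).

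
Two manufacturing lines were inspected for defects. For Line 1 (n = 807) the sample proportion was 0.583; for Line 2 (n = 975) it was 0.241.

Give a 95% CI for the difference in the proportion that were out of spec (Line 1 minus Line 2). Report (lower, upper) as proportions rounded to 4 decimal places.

(0.2987, 0.3853)

SE₁ = √(p̂₁(1−p̂₁)/n₁) = √(0.5830·0.4170/807) = 0.01736; SE₂ = √(0.2410·0.7590/975) = 0.01370.
Independent samples: SE of the difference = √(SE₁² + SE₂²) = √(0.0003013696 + 0.00018769) = 0.02211.
z* for 95% confidence is 1.960, so the margin of error is 1.960 × 0.02211 = 0.04334.
Point estimate p̂₁ − p̂₂ = 0.5830 − 0.2410 = 0.3420.
0.3420 ± 0.04334 → (0.2987, 0.3853).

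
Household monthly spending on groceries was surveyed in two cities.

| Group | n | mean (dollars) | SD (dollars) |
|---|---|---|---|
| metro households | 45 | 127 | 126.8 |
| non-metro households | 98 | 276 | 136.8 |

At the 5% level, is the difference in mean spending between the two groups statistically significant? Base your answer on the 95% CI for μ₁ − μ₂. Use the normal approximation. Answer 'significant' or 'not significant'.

significant

Standard errors of each mean: 126.8/√45 = 18.9022 and 136.8/√98 = 13.8189.
SE(x̄₁ − x̄₂) = √(18.9022² + 13.8189²) = 23.4148 for independent samples with unequal variances.
With z* = 1.960, the margin is 1.960 × 23.4148 = 45.8930.
x̄₁ − x̄₂ = 127 − 276 = -149.0000; the interval is -149.0000 ± 45.8930 = (-194.8930, -103.1070).
The interval (-194.8930, -103.1070) does not contain 0, so the difference is significant.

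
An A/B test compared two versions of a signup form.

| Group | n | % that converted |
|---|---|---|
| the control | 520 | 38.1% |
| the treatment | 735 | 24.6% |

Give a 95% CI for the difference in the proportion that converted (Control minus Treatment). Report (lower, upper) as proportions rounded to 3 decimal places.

(0.083, 0.187)

The two standard errors are √(0.3810×0.6190/520) = 0.02130 and √(0.2460×0.7540/735) = 0.01589.
Because the samples are independent, SE_diff = √(0.02130² + 0.01589²) = 0.02657.
Using z* = 1.960 for 95%, ME = 1.960 × 0.02657 = 0.05208.
p̂₁ − p̂₂ = 0.1350; interval 0.1350 ± 0.05208 gives (0.083, 0.187).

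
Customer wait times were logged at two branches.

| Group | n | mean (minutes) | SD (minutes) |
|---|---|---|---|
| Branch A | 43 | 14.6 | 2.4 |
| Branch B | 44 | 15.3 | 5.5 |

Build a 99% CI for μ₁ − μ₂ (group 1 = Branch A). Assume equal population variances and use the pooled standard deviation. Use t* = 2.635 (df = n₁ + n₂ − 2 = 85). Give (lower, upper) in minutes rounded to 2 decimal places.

s_p = √[((n₁−1)s₁² + (n₂−1)s₂²)/(n₁+n₂−2)] = √[(42·2.4² + 43·5.5²)/85] = 4.2602.
SE = 4.2602·√(1/43 + 1/44) = 0.9135.
With t* = 2.635, margin = 2.635 × 0.9135 = 2.4071.
x̄₁ − x̄₂ = 14.6 − 15.3 = -0.7000; interval -0.7000 ± 2.4071 = (-3.11, 1.71).

(-3.11, 1.71)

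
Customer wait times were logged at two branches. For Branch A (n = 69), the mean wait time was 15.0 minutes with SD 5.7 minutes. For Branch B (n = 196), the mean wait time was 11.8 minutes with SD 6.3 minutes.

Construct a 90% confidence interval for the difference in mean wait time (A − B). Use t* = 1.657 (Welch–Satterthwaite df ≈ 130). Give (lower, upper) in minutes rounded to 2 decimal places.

SE₁ = s₁/√n₁ = 5.7/√69 = 0.6862; SE₂ = 6.3/√196 = 0.4500.
Independent samples, unequal variances: SE_diff = √(SE₁² + SE₂²) = √(0.47087044 + 0.2025) = 0.8206.
t* = 1.657, so margin of error = 1.657 × 0.8206 = 1.3597.
Difference in means = 15.0 − 11.8 = 3.2000.
3.2000 ± 1.3597 → (1.84, 4.56).

(1.84, 4.56)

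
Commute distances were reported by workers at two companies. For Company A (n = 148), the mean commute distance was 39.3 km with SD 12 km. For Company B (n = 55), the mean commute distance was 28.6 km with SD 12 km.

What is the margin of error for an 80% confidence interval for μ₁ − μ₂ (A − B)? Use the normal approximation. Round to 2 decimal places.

Standard errors of each mean: 12/√148 = 0.9864 and 12/√55 = 1.6181.
SE(x̄₁ − x̄₂) = √(0.9864² + 1.6181²) = 1.8951 for independent samples with unequal variances.
With z* = 1.282, the margin is 1.282 × 1.8951 = 2.4295.

2.43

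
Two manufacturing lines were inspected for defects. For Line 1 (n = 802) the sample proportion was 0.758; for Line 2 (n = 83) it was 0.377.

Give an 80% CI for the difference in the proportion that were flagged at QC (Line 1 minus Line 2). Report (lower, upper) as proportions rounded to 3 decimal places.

The two standard errors are √(0.7580×0.2420/802) = 0.01512 and √(0.3770×0.6230/83) = 0.05320.
Because the samples are independent, SE_diff = √(0.01512² + 0.05320²) = 0.05531.
Using z* = 1.282 for 80%, ME = 1.282 × 0.05531 = 0.07091.
p̂₁ − p̂₂ = 0.3810; interval 0.3810 ± 0.07091 gives (0.310, 0.452).

(0.310, 0.452)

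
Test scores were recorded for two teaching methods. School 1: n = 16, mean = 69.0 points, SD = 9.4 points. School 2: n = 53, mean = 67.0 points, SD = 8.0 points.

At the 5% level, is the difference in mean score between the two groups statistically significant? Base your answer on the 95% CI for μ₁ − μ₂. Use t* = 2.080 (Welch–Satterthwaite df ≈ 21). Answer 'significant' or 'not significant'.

Per-group SEs: s₁/√n₁ = 9.4/√16 = 2.3500, s₂/√n₂ = 8.0/√53 = 1.0989.
Unpooled SE of the difference: √(5.5225 + 1.20758121) = 2.5942.
Margin of error = t* · SE = 2.080 × 2.5942 = 5.3959.
x̄₁ − x̄₂ = 69.0 − 67.0 = 2.0000.
CI: 2.0000 ± 5.3959 = (-3.3959, 7.3959).
The interval (-3.3959, 7.3959) contains 0, so the difference is not significant.

not significant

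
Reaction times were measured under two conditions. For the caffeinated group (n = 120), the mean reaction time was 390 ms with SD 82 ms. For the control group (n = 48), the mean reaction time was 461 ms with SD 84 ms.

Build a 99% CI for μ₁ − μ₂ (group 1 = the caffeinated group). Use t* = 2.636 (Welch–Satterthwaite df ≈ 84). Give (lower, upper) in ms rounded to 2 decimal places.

(-108.56, -33.44)

Per-group SEs: s₁/√n₁ = 82/√120 = 7.4855, s₂/√n₂ = 84/√48 = 12.1244.
Unpooled SE of the difference: √(56.03271025 + 147.00107536) = 14.2490.
Margin of error = t* · SE = 2.636 × 14.2490 = 37.5604.
x̄₁ − x̄₂ = 390 − 461 = -71.0000.
CI: -71.0000 ± 37.5604 = (-108.56, -33.44).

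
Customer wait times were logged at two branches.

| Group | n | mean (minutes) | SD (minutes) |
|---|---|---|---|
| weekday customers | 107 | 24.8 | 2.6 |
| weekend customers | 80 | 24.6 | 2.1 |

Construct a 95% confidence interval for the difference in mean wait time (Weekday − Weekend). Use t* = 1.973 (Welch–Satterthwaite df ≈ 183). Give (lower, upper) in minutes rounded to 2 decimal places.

(-0.48, 0.88)

Per-group SEs: s₁/√n₁ = 2.6/√107 = 0.2514, s₂/√n₂ = 2.1/√80 = 0.2348.
Unpooled SE of the difference: √(0.06320196 + 0.05513104) = 0.3440.
Margin of error = t* · SE = 1.973 × 0.3440 = 0.6787.
x̄₁ − x̄₂ = 24.8 − 24.6 = 0.2000.
CI: 0.2000 ± 0.6787 = (-0.48, 0.88).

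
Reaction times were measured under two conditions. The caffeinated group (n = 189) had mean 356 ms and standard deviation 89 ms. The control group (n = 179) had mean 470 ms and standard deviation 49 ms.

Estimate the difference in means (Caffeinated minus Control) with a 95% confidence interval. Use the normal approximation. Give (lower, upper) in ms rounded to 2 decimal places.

(-128.58, -99.42)

Per-group SEs: s₁/√n₁ = 89/√189 = 6.4738, s₂/√n₂ = 49/√179 = 3.6624.
Unpooled SE of the difference: √(41.91008644 + 13.41317376) = 7.4380.
Margin of error = z* · SE = 1.960 × 7.4380 = 14.5785.
x̄₁ − x̄₂ = 356 − 470 = -114.0000.
CI: -114.0000 ± 14.5785 = (-128.58, -99.42).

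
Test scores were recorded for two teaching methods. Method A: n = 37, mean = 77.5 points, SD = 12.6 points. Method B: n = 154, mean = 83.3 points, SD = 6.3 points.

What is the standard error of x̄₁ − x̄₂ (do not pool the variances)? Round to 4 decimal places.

2.1327

Standard errors of each mean: 12.6/√37 = 2.0714 and 6.3/√154 = 0.5077.
SE(x̄₁ − x̄₂) = √(2.0714² + 0.5077²) = 2.1327 for independent samples with unequal variances.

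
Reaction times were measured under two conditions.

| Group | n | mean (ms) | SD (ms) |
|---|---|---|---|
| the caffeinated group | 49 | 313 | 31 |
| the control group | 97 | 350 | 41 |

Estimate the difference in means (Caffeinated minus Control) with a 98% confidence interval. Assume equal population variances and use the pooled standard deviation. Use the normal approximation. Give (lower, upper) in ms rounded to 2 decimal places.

(-52.48, -21.52)

Pooled variance s_p² = [48·31² + 96·41²] / (49+97−2) = 1441.0000, so s_p = 37.9605.
SE_diff = s_p·√(1/n₁ + 1/n₂) = 37.9605·√(1/49 + 1/97) = 6.6531.
z* = 2.326; margin = 2.326 × 6.6531 = 15.4751.
Difference = 313 − 350 = -37.0000.
-37.0000 ± 15.4751 → (-52.48, -21.52).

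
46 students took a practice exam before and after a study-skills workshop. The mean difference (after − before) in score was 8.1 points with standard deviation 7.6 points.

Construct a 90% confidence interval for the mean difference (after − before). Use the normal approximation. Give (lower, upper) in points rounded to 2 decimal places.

(6.26, 9.94)

This is a matched-pairs design, so SE = s_d/√n = 7.6/√46 = 1.1206.
Margin = 1.645 × 1.1206 = 1.8434; the interval is 8.1 ± 1.8434 = (6.26, 9.94).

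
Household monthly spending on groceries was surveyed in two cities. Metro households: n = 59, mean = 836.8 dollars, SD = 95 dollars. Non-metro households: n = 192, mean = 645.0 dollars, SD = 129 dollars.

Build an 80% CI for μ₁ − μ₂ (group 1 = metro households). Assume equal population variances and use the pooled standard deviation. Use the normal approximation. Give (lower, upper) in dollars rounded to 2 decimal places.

(168.53, 215.07)

s_p = √[((n₁−1)s₁² + (n₂−1)s₂²)/(n₁+n₂−2)] = √[(58·95² + 191·129²)/249] = 121.9303.
SE = 121.9303·√(1/59 + 1/192) = 18.1498.
With z* = 1.282, margin = 1.282 × 18.1498 = 23.2680.
x̄₁ − x̄₂ = 836.8 − 645.0 = 191.8000; interval 191.8000 ± 23.2680 = (168.53, 215.07).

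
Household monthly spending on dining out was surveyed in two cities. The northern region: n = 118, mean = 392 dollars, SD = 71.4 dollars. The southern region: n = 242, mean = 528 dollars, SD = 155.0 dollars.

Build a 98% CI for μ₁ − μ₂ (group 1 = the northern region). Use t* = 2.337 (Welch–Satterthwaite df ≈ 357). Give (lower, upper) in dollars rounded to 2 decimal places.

(-163.90, -108.10)

Standard errors of each mean: 71.4/√118 = 6.5729 and 155.0/√242 = 9.9638.
SE(x̄₁ − x̄₂) = √(6.5729² + 9.9638²) = 11.9365 for independent samples with unequal variances.
With t* = 2.337, the margin is 2.337 × 11.9365 = 27.8956.
x̄₁ − x̄₂ = 392 − 528 = -136.0000; the interval is -136.0000 ± 27.8956 = (-163.90, -108.10).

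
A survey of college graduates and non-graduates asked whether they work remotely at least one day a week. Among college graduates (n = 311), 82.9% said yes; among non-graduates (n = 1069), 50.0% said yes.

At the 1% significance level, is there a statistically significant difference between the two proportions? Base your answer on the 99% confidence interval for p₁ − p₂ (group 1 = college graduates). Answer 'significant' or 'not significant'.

significant

SE₁ = √(p̂₁(1−p̂₁)/n₁) = √(0.8290·0.1710/311) = 0.02135; SE₂ = √(0.5000·0.5000/1069) = 0.01529.
Independent samples: SE of the difference = √(SE₁² + SE₂²) = √(0.0004558225 + 0.0002337841) = 0.02626.
z* for 99% confidence is 2.576, so the margin of error is 2.576 × 0.02626 = 0.06765.
Point estimate p̂₁ − p̂₂ = 0.8290 − 0.5000 = 0.3290.
0.3290 ± 0.06765 → (0.26135, 0.39665).
The interval (0.26135, 0.39665) does not contain 0, so the difference is significant.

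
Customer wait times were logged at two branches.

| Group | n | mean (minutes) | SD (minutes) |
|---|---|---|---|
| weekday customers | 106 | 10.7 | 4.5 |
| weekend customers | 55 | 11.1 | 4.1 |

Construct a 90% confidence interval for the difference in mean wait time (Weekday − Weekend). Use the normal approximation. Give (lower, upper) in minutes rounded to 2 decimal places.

(-1.56, 0.76)

Standard errors of each mean: 4.5/√106 = 0.4371 and 4.1/√55 = 0.5528.
SE(x̄₁ − x̄₂) = √(0.4371² + 0.5528²) = 0.7047 for independent samples with unequal variances.
With z* = 1.645, the margin is 1.645 × 0.7047 = 1.1592.
x̄₁ − x̄₂ = 10.7 − 11.1 = -0.4000; the interval is -0.4000 ± 1.1592 = (-1.56, 0.76).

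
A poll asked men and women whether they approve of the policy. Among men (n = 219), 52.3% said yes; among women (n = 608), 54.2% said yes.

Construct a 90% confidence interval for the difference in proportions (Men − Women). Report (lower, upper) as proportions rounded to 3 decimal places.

SE₁ = √(p̂₁(1−p̂₁)/n₁) = √(0.5230·0.4770/219) = 0.03375; SE₂ = √(0.5420·0.4580/608) = 0.02021.
Independent samples: SE of the difference = √(SE₁² + SE₂²) = √(0.0011390625 + 0.0004084441) = 0.03934.
z* for 90% confidence is 1.645, so the margin of error is 1.645 × 0.03934 = 0.06471.
Point estimate p̂₁ − p̂₂ = 0.5230 − 0.5420 = -0.0190.
-0.0190 ± 0.06471 → (-0.084, 0.046).

(-0.084, 0.046)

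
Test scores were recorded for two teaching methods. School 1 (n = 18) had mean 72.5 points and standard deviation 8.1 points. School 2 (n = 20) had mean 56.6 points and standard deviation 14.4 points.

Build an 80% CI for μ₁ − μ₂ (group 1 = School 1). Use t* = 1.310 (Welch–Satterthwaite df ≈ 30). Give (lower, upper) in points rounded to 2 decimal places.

Per-group SEs: s₁/√n₁ = 8.1/√18 = 1.9092, s₂/√n₂ = 14.4/√20 = 3.2199.
Unpooled SE of the difference: √(3.64504464 + 10.36775601) = 3.7434.
Margin of error = t* · SE = 1.310 × 3.7434 = 4.9039.
x̄₁ − x̄₂ = 72.5 − 56.6 = 15.9000.
CI: 15.9000 ± 4.9039 = (11.00, 20.80).

(11.00, 20.80)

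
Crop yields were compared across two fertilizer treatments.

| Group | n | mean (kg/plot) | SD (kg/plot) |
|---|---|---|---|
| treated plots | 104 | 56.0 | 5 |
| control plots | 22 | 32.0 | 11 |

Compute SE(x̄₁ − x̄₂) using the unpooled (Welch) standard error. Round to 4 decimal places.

2.3959

SE₁ = s₁/√n₁ = 5/√104 = 0.4903; SE₂ = 11/√22 = 2.3452.
Independent samples, unequal variances: SE_diff = √(SE₁² + SE₂²) = √(0.24039409 + 5.49996304) = 2.3959.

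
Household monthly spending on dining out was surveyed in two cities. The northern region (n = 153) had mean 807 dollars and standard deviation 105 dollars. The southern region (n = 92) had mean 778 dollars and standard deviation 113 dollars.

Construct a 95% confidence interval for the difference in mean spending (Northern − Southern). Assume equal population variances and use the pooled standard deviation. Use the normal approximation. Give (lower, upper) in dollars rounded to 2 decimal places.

(1.06, 56.94)

s_p = √[((n₁−1)s₁² + (n₂−1)s₂²)/(n₁+n₂−2)] = √[(152·105² + 91·113²)/243] = 108.0653.
SE = 108.0653·√(1/153 + 1/92) = 14.2571.
With z* = 1.960, margin = 1.960 × 14.2571 = 27.9439.
x̄₁ − x̄₂ = 807 − 778 = 29.0000; interval 29.0000 ± 27.9439 = (1.06, 56.94).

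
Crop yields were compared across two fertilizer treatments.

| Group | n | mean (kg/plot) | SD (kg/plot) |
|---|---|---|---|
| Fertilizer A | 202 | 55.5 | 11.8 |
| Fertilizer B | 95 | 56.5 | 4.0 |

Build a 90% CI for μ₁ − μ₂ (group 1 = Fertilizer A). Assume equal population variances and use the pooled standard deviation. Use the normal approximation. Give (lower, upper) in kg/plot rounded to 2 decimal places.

s_p = √[((n₁−1)s₁² + (n₂−1)s₂²)/(n₁+n₂−2)] = √[(201·11.8² + 94·4.0²)/295] = 9.9985.
SE = 9.9985·√(1/202 + 1/95) = 1.2439.
With z* = 1.645, margin = 1.645 × 1.2439 = 2.0462.
x̄₁ − x̄₂ = 55.5 − 56.5 = -1.0000; interval -1.0000 ± 2.0462 = (-3.05, 1.05).

(-3.05, 1.05)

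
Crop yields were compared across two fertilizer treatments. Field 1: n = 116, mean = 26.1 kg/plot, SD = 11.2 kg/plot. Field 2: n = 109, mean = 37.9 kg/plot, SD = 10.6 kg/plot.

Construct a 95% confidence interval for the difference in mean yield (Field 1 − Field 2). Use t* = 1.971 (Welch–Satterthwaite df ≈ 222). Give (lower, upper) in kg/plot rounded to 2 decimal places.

SE₁ = s₁/√n₁ = 11.2/√116 = 1.0399; SE₂ = 10.6/√109 = 1.0153.
Independent samples, unequal variances: SE_diff = √(SE₁² + SE₂²) = √(1.08139201 + 1.03083409) = 1.4533.
t* = 1.971, so margin of error = 1.971 × 1.4533 = 2.8645.
Difference in means = 26.1 − 37.9 = -11.8000.
-11.8000 ± 2.8645 → (-14.66, -8.94).

(-14.66, -8.94)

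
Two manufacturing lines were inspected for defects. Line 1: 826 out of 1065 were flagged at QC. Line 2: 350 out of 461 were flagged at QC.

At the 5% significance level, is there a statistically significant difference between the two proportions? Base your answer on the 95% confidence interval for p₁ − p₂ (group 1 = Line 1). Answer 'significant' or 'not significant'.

not significant

p̂₁ = 826/1065 = 0.7756 and p̂₂ = 350/461 = 0.7592.
SE₁ = √(p̂₁(1−p̂₁)/n₁) = √(0.7756·0.2244/1065) = 0.01278; SE₂ = √(0.7592·0.2408/461) = 0.01991.
Independent samples: SE of the difference = √(SE₁² + SE₂²) = √(0.0001633284 + 0.0003964081) = 0.02366.
z* for 95% confidence is 1.960, so the margin of error is 1.960 × 0.02366 = 0.04637.
Point estimate p̂₁ − p̂₂ = 0.7756 − 0.7592 = 0.0164.
0.0164 ± 0.04637 → (-0.02997, 0.06277).
The interval (-0.02997, 0.06277) contains 0, so the difference is not significant.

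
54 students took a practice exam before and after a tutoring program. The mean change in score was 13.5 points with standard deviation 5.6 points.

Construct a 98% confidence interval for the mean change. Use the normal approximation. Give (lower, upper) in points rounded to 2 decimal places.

Paired design: SE = s_d/√n = 5.6/√54 = 0.7621.
z* = 2.326; margin of error = 2.326 × 0.7621 = 1.7726.
13.5 ± 1.7726 → (11.73, 15.27).

(11.73, 15.27)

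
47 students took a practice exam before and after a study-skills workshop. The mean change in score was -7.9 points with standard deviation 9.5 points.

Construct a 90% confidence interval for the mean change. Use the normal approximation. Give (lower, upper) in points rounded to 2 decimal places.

(-10.18, -5.62)

Paired design: SE = s_d/√n = 9.5/√47 = 1.3857.
z* = 1.645; margin of error = 1.645 × 1.3857 = 2.2795.
-7.9 ± 2.2795 → (-10.18, -5.62).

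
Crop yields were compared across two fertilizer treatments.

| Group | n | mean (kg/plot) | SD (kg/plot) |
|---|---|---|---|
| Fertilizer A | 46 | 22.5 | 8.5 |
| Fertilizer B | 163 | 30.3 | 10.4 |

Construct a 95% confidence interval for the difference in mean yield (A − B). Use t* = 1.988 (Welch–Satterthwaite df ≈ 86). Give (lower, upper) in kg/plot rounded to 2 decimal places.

(-10.77, -4.83)

SE₁ = s₁/√n₁ = 8.5/√46 = 1.2533; SE₂ = 10.4/√163 = 0.8146.
Independent samples, unequal variances: SE_diff = √(SE₁² + SE₂²) = √(1.57076089 + 0.66357316) = 1.4948.
t* = 1.988, so margin of error = 1.988 × 1.4948 = 2.9717.
Difference in means = 22.5 − 30.3 = -7.8000.
-7.8000 ± 2.9717 → (-10.77, -4.83).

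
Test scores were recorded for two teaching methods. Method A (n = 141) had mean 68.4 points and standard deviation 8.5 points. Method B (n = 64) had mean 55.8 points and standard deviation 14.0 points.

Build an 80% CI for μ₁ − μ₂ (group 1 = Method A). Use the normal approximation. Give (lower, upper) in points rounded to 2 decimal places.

(10.18, 15.02)

Standard errors of each mean: 8.5/√141 = 0.7158 and 14.0/√64 = 1.7500.
SE(x̄₁ − x̄₂) = √(0.7158² + 1.7500²) = 1.8907 for independent samples with unequal variances.
With z* = 1.282, the margin is 1.282 × 1.8907 = 2.4239.
x̄₁ − x̄₂ = 68.4 − 55.8 = 12.6000; the interval is 12.6000 ± 2.4239 = (10.18, 15.02).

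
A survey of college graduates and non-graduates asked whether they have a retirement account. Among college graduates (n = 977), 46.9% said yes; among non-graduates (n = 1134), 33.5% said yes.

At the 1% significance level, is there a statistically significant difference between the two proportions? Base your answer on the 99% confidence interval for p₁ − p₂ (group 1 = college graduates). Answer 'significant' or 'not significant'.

Each SE is √(p̂(1−p̂)/n): √(0.4690·0.5310/977) = 0.01597 and √(0.3350·0.6650/1134) = 0.01402.
SE(p̂₁ − p̂₂) = √(SE₁² + SE₂²) = √(0.0002550409 + 0.0001965604) = 0.02125, since the two samples are independent.
At 99% confidence z* = 2.576; margin = 2.576 × 0.02125 = 0.05474.
The difference is 0.4690 − 0.3350 = 0.1340, so the interval is 0.1340 ± 0.05474 = (0.07926, 0.18874).
The interval (0.07926, 0.18874) does not contain 0, so the difference is significant.

significant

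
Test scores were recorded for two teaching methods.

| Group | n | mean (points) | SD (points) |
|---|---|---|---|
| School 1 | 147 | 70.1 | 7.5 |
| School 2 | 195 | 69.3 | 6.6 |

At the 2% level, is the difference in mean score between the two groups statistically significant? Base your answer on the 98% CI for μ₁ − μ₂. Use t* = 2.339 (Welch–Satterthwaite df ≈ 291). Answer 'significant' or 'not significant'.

Standard errors of each mean: 7.5/√147 = 0.6186 and 6.6/√195 = 0.4726.
SE(x̄₁ − x̄₂) = √(0.6186² + 0.4726²) = 0.7785 for independent samples with unequal variances.
With t* = 2.339, the margin is 2.339 × 0.7785 = 1.8209.
x̄₁ − x̄₂ = 70.1 − 69.3 = 0.8000; the interval is 0.8000 ± 1.8209 = (-1.0209, 2.6209).
The interval (-1.0209, 2.6209) contains 0, so the difference is not significant.

not significant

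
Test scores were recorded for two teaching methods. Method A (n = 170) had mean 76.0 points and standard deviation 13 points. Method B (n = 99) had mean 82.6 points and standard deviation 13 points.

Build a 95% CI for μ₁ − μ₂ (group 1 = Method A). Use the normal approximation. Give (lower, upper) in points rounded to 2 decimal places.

SE₁ = s₁/√n₁ = 13/√170 = 0.9971; SE₂ = 13/√99 = 1.3065.
Independent samples, unequal variances: SE_diff = √(SE₁² + SE₂²) = √(0.99420841 + 1.70694225) = 1.6435.
z* = 1.960, so margin of error = 1.960 × 1.6435 = 3.2213.
Difference in means = 76.0 − 82.6 = -6.6000.
-6.6000 ± 3.2213 → (-9.82, -3.38).

(-9.82, -3.38)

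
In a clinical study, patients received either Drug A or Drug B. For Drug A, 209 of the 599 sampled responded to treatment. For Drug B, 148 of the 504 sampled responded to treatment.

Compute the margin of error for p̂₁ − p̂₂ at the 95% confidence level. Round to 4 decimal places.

p̂₁ = 209/599 = 0.3489 and p̂₂ = 148/504 = 0.2937.
SE₁ = √(p̂₁(1−p̂₁)/n₁) = √(0.3489·0.6511/599) = 0.01947; SE₂ = √(0.2937·0.7063/504) = 0.02029.
Independent samples: SE of the difference = √(SE₁² + SE₂²) = √(0.0003790809 + 0.0004116841) = 0.02812.
z* for 95% confidence is 1.960, so the margin of error is 1.960 × 0.02812 = 0.05512.

0.0551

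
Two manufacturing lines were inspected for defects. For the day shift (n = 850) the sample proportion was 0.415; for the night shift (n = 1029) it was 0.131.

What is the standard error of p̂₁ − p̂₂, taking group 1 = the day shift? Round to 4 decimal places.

0.0199

Each SE is √(p̂(1−p̂)/n): √(0.4150·0.5850/850) = 0.01690 and √(0.1310·0.8690/1029) = 0.01052.
SE(p̂₁ − p̂₂) = √(SE₁² + SE₂²) = √(0.00028561 + 0.0001106704) = 0.01991, since the two samples are independent.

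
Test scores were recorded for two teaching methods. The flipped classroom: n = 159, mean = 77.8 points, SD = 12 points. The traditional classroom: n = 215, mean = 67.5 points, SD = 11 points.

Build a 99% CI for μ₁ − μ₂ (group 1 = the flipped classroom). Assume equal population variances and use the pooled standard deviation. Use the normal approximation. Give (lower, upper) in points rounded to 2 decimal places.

s_p = √[((n₁−1)s₁² + (n₂−1)s₂²)/(n₁+n₂−2)] = √[(158·12² + 214·11²)/372] = 11.4354.
SE = 11.4354·√(1/159 + 1/215) = 1.1961.
With z* = 2.576, margin = 2.576 × 1.1961 = 3.0812.
x̄₁ − x̄₂ = 77.8 − 67.5 = 10.3000; interval 10.3000 ± 3.0812 = (7.22, 13.38).

(7.22, 13.38)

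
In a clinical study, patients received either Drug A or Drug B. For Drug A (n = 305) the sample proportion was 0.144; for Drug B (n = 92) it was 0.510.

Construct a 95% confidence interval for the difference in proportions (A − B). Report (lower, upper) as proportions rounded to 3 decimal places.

(-0.475, -0.257)

The two standard errors are √(0.1440×0.8560/305) = 0.02010 and √(0.5100×0.4900/92) = 0.05212.
Because the samples are independent, SE_diff = √(0.02010² + 0.05212²) = 0.05586.
Using z* = 1.960 for 95%, ME = 1.960 × 0.05586 = 0.10949.
p̂₁ − p̂₂ = -0.3660; interval -0.3660 ± 0.10949 gives (-0.475, -0.257).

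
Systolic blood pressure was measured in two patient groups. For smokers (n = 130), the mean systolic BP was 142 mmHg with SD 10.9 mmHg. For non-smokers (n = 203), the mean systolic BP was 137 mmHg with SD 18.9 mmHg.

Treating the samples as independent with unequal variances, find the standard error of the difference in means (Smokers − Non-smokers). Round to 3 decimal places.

SE₁ = s₁/√n₁ = 10.9/√130 = 0.9560; SE₂ = 18.9/√203 = 1.3265.
Independent samples, unequal variances: SE_diff = √(SE₁² + SE₂²) = √(0.913936 + 1.75960225) = 1.6351.

1.635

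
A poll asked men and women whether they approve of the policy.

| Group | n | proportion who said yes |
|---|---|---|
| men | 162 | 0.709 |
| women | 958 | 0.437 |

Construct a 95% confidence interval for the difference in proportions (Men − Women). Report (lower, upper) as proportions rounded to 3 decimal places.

(0.195, 0.349)

The two standard errors are √(0.7090×0.2910/162) = 0.03569 and √(0.4370×0.5630/958) = 0.01603.
Because the samples are independent, SE_diff = √(0.03569² + 0.01603²) = 0.03912.
Using z* = 1.960 for 95%, ME = 1.960 × 0.03912 = 0.07668.
p̂₁ − p̂₂ = 0.2720; interval 0.2720 ± 0.07668 gives (0.195, 0.349).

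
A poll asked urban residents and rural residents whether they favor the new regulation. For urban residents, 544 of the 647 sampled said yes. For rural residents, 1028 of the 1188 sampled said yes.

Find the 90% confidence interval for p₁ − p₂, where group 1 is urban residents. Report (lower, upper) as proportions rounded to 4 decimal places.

Sample proportions: 544/647 = 0.8408, 1028/1188 = 0.8653.
Each SE is √(p̂(1−p̂)/n): √(0.8408·0.1592/647) = 0.01438 and √(0.8653·0.1347/1188) = 0.00991.
SE(p̂₁ − p̂₂) = √(SE₁² + SE₂²) = √(0.0002067844 + 0.0000982081) = 0.01746, since the two samples are independent.
At 90% confidence z* = 1.645; margin = 1.645 × 0.01746 = 0.02872.
The difference is 0.8408 − 0.8653 = -0.0245, so the interval is -0.0245 ± 0.02872 = (-0.0532, 0.0042).

(-0.0532, 0.0042)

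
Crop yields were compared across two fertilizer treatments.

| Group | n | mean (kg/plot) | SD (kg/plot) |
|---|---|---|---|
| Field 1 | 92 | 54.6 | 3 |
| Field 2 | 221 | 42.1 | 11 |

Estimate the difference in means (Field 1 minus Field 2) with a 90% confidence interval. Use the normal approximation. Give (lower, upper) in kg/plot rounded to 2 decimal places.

(11.18, 13.82)

Standard errors of each mean: 3/√92 = 0.3128 and 11/√221 = 0.7399.
SE(x̄₁ − x̄₂) = √(0.3128² + 0.7399²) = 0.8033 for independent samples with unequal variances.
With z* = 1.645, the margin is 1.645 × 0.8033 = 1.3214.
x̄₁ − x̄₂ = 54.6 − 42.1 = 12.5000; the interval is 12.5000 ± 1.3214 = (11.18, 13.82).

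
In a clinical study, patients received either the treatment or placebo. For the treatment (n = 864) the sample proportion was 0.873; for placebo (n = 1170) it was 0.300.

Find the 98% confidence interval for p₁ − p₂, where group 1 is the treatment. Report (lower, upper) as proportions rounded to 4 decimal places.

The two standard errors are √(0.8730×0.1270/864) = 0.01133 and √(0.3000×0.7000/1170) = 0.01340.
Because the samples are independent, SE_diff = √(0.01133² + 0.01340²) = 0.01755.
Using z* = 2.326 for 98%, ME = 2.326 × 0.01755 = 0.04082.
p̂₁ − p̂₂ = 0.5730; interval 0.5730 ± 0.04082 gives (0.5322, 0.6138).

(0.5322, 0.6138)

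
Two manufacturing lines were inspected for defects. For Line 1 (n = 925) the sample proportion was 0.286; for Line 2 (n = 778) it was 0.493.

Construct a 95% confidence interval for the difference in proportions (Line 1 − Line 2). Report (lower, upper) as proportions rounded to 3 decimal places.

The two standard errors are √(0.2860×0.7140/925) = 0.01486 and √(0.4930×0.5070/778) = 0.01792.
Because the samples are independent, SE_diff = √(0.01486² + 0.01792²) = 0.02328.
Using z* = 1.960 for 95%, ME = 1.960 × 0.02328 = 0.04563.
p̂₁ − p̂₂ = -0.2070; interval -0.2070 ± 0.04563 gives (-0.253, -0.161).

(-0.253, -0.161)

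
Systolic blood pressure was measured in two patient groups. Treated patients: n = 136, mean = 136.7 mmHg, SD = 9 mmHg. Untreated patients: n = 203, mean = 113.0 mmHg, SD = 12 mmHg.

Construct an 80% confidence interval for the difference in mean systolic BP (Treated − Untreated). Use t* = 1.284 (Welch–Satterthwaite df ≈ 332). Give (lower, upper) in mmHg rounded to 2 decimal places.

(22.23, 25.17)

Per-group SEs: s₁/√n₁ = 9/√136 = 0.7717, s₂/√n₂ = 12/√203 = 0.8422.
Unpooled SE of the difference: √(0.59552089 + 0.70930084) = 1.1423.
Margin of error = t* · SE = 1.284 × 1.1423 = 1.4667.
x̄₁ − x̄₂ = 136.7 − 113.0 = 23.7000.
CI: 23.7000 ± 1.4667 = (22.23, 25.17).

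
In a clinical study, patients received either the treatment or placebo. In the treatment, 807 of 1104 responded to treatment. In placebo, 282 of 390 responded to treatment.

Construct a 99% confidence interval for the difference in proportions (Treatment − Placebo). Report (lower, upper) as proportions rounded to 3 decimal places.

p̂₁ = 807/1104 = 0.7310 and p̂₂ = 282/390 = 0.7231.
SE₁ = √(p̂₁(1−p̂₁)/n₁) = √(0.7310·0.2690/1104) = 0.01335; SE₂ = √(0.7231·0.2769/390) = 0.02266.
Independent samples: SE of the difference = √(SE₁² + SE₂²) = √(0.0001782225 + 0.0005134756) = 0.02630.
z* for 99% confidence is 2.576, so the margin of error is 2.576 × 0.02630 = 0.06775.
Point estimate p̂₁ − p̂₂ = 0.7310 − 0.7231 = 0.0079.
0.0079 ± 0.06775 → (-0.060, 0.076).

(-0.060, 0.076)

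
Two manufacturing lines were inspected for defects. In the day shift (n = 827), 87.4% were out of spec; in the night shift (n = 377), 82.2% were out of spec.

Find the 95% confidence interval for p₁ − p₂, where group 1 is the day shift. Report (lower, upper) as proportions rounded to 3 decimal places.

SE₁ = √(p̂₁(1−p̂₁)/n₁) = √(0.8740·0.1260/827) = 0.01154; SE₂ = √(0.8220·0.1780/377) = 0.01970.
Independent samples: SE of the difference = √(SE₁² + SE₂²) = √(0.0001331716 + 0.00038809) = 0.02283.
z* for 95% confidence is 1.960, so the margin of error is 1.960 × 0.02283 = 0.04475.
Point estimate p̂₁ − p̂₂ = 0.8740 − 0.8220 = 0.0520.
0.0520 ± 0.04475 → (0.007, 0.097).

(0.007, 0.097)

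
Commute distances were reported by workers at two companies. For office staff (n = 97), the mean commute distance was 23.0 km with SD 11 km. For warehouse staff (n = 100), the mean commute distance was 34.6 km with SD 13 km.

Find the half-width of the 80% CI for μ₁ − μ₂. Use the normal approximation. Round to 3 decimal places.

2.197

Per-group SEs: s₁/√n₁ = 11/√97 = 1.1169, s₂/√n₂ = 13/√100 = 1.3000.
Unpooled SE of the difference: √(1.24746561 + 1.69) = 1.7139.
Margin of error = z* · SE = 1.282 × 1.7139 = 2.1972.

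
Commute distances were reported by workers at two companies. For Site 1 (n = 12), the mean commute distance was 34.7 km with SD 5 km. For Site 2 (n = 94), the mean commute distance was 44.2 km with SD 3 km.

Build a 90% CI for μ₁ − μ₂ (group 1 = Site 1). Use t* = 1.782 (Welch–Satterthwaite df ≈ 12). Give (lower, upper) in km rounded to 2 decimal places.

(-12.13, -6.87)

Per-group SEs: s₁/√n₁ = 5/√12 = 1.4434, s₂/√n₂ = 3/√94 = 0.3094.
Unpooled SE of the difference: √(2.08340356 + 0.09572836) = 1.4762.
Margin of error = t* · SE = 1.782 × 1.4762 = 2.6306.
x̄₁ − x̄₂ = 34.7 − 44.2 = -9.5000.
CI: -9.5000 ± 2.6306 = (-12.13, -6.87).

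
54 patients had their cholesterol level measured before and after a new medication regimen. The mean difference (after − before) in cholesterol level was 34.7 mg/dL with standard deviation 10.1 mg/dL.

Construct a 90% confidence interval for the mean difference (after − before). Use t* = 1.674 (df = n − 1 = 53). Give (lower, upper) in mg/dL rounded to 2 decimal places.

(32.40, 37.00)

This is a matched-pairs design, so SE = s_d/√n = 10.1/√54 = 1.3744.
Margin = 1.674 × 1.3744 = 2.3007; the interval is 34.7 ± 2.3007 = (32.40, 37.00).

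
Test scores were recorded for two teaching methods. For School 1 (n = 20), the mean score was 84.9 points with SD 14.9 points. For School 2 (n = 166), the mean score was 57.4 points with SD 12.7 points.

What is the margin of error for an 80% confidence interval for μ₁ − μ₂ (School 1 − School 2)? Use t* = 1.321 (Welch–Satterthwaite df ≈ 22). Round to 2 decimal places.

4.59

Per-group SEs: s₁/√n₁ = 14.9/√20 = 3.3317, s₂/√n₂ = 12.7/√166 = 0.9857.
Unpooled SE of the difference: √(11.10022489 + 0.97160449) = 3.4745.
Margin of error = t* · SE = 1.321 × 3.4745 = 4.5898.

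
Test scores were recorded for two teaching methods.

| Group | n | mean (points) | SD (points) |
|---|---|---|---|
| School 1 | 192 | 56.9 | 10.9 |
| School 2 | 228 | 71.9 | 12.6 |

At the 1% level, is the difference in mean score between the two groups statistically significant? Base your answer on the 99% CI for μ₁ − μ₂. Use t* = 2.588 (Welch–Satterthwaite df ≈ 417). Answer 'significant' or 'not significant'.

Per-group SEs: s₁/√n₁ = 10.9/√192 = 0.7866, s₂/√n₂ = 12.6/√228 = 0.8345.
Unpooled SE of the difference: √(0.61873956 + 0.69639025) = 1.1468.
Margin of error = t* · SE = 2.588 × 1.1468 = 2.9679.
x̄₁ − x̄₂ = 56.9 − 71.9 = -15.0000.
CI: -15.0000 ± 2.9679 = (-17.9679, -12.0321).
The interval (-17.9679, -12.0321) does not contain 0, so the difference is significant.

significant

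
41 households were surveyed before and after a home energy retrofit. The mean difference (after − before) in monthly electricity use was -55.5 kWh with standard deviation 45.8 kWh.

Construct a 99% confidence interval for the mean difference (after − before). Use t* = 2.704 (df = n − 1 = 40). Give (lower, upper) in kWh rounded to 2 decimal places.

(-74.84, -36.16)

This is a matched-pairs design, so SE = s_d/√n = 45.8/√41 = 7.1528.
Margin = 2.704 × 7.1528 = 19.3412; the interval is -55.5 ± 19.3412 = (-74.84, -36.16).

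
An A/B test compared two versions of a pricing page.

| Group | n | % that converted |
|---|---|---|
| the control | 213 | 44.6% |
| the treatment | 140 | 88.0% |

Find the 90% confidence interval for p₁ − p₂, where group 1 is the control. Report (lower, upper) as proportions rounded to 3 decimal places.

(-0.506, -0.362)

SE₁ = √(p̂₁(1−p̂₁)/n₁) = √(0.4460·0.5540/213) = 0.03406; SE₂ = √(0.8800·0.1200/140) = 0.02746.
Independent samples: SE of the difference = √(SE₁² + SE₂²) = √(0.0011600836 + 0.0007540516) = 0.04375.
z* for 90% confidence is 1.645, so the margin of error is 1.645 × 0.04375 = 0.07197.
Point estimate p̂₁ − p̂₂ = 0.4460 − 0.8800 = -0.4340.
-0.4340 ± 0.07197 → (-0.506, -0.362).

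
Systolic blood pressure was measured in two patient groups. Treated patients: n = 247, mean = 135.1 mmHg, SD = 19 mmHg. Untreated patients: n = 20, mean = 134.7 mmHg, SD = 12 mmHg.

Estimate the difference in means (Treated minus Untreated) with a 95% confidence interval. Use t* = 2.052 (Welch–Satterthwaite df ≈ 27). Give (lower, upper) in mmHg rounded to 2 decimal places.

(-5.64, 6.44)

SE₁ = s₁/√n₁ = 19/√247 = 1.2089; SE₂ = 12/√20 = 2.6833.
Independent samples, unequal variances: SE_diff = √(SE₁² + SE₂²) = √(1.46143921 + 7.20009889) = 2.9430.
t* = 2.052, so margin of error = 2.052 × 2.9430 = 6.0390.
Difference in means = 135.1 − 134.7 = 0.4000.
0.4000 ± 6.0390 → (-5.64, 6.44).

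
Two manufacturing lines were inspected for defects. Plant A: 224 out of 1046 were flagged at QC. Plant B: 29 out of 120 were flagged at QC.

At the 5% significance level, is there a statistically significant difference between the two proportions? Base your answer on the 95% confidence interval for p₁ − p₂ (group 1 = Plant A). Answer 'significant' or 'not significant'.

not significant

First, p̂₁ = 224/1046 = 0.2141; p̂₂ = 29/120 = 0.2417.
The two standard errors are √(0.2141×0.7859/1046) = 0.01268 and √(0.2417×0.7583/120) = 0.03908.
Because the samples are independent, SE_diff = √(0.01268² + 0.03908²) = 0.04109.
Using z* = 1.960 for 95%, ME = 1.960 × 0.04109 = 0.08054.
p̂₁ − p̂₂ = -0.0276; interval -0.0276 ± 0.08054 gives (-0.10814, 0.05294).
The interval (-0.10814, 0.05294) contains 0, so the difference is not significant.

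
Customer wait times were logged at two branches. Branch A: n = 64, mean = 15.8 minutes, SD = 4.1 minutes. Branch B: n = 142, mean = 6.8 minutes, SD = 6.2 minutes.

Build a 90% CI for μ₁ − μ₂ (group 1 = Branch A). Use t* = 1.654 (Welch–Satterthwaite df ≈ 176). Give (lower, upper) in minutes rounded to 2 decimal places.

SE₁ = s₁/√n₁ = 4.1/√64 = 0.5125; SE₂ = 6.2/√142 = 0.5203.
Independent samples, unequal variances: SE_diff = √(SE₁² + SE₂²) = √(0.26265625 + 0.27071209) = 0.7303.
t* = 1.654, so margin of error = 1.654 × 0.7303 = 1.2079.
Difference in means = 15.8 − 6.8 = 9.0000.
9.0000 ± 1.2079 → (7.79, 10.21).

(7.79, 10.21)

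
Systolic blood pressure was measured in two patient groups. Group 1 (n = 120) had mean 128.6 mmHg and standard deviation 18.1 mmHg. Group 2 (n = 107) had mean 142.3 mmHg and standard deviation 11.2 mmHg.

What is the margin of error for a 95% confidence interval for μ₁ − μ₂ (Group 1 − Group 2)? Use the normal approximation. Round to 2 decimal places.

3.87

SE₁ = s₁/√n₁ = 18.1/√120 = 1.6523; SE₂ = 11.2/√107 = 1.0827.
Independent samples, unequal variances: SE_diff = √(SE₁² + SE₂²) = √(2.73009529 + 1.17223929) = 1.9754.
z* = 1.960, so margin of error = 1.960 × 1.9754 = 3.8718.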